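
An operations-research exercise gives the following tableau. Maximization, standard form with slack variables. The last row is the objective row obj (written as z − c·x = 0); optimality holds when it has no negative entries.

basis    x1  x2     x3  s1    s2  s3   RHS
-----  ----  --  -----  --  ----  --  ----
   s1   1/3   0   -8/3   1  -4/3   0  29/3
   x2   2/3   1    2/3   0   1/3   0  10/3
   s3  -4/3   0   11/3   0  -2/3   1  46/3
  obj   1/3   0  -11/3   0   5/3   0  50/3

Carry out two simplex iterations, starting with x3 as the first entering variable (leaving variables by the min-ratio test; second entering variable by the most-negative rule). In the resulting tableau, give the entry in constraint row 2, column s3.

-1/5

Ratio test on column x3 — row 1: entry -8/3 ≤ 0; row 2: (10/3)/(2/3) = 5; row 3: (46/3)/(11/3) = 46/11. Minimum is 46/11 at row 3 (s3 leaves); pivot element 11/3.
Divide row 3 by 11/3; eliminate column x3 from the other rows.
Second iteration: most negative obj-row entry is -1 in column x1, so x1 enters.
Ratio test on column x1 — row 1: entry -7/11 ≤ 0; row 2: (6/11)/(10/11) = 3/5; row 3: entry -4/11 ≤ 0. Minimum is 3/5 at row 2 (x2 leaves); pivot element 10/11.
Divide row 2 by 10/11; eliminate column x1 from the other rows.
After both pivots, the entry at constraint row 2, column s3 is -1/5.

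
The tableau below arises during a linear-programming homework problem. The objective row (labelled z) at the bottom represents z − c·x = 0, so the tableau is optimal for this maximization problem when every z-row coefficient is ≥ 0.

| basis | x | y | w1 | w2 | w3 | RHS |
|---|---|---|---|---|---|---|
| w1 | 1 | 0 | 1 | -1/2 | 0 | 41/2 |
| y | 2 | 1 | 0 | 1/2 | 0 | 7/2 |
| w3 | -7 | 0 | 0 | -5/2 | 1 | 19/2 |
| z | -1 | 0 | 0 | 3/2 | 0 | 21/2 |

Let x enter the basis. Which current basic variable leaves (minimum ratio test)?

Column x entries and ratios — w1: (41/2)/1 = 41/2; y: (7/2)/2 = 7/4; w3: -7 ≤ 0, skip.
Smallest ratio is 7/4 in the row of y, so y leaves.

y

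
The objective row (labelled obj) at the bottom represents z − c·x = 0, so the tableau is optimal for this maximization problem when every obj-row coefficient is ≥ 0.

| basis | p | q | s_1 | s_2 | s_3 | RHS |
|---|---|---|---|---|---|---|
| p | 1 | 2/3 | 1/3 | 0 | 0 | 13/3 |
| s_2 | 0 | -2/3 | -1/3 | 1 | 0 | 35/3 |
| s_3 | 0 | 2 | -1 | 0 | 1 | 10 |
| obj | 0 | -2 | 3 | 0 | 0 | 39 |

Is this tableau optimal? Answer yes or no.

The obj-row has a negative entry -2 in column q, so it is not optimal.

no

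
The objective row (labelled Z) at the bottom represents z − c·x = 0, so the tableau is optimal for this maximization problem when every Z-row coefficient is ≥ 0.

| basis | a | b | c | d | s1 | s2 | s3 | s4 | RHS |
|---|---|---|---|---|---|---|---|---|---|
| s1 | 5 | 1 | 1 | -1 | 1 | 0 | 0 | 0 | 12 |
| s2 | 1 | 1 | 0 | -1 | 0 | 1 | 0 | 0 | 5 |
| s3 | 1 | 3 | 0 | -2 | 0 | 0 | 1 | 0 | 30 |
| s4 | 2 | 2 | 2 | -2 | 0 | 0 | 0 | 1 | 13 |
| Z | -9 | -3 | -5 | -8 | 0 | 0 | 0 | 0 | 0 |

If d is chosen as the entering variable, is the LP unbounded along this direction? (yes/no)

Every constraint-row entry in column d is ≤ 0, so increasing d is unbounded.

yes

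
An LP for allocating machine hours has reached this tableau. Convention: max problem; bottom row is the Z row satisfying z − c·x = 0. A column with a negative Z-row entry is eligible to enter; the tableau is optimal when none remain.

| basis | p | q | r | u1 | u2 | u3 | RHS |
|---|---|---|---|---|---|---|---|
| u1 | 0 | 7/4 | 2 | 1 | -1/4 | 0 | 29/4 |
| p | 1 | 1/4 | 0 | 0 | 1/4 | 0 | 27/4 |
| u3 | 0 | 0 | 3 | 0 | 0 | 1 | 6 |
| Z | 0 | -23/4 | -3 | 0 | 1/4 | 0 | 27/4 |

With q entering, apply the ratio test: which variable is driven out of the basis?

u1

Column q entries and ratios — u1: (29/4)/(7/4) = 29/7; p: (27/4)/(1/4) = 27; u3: 0 ≤ 0, skip.
Smallest ratio is 29/7 in the row of u1, so u1 leaves.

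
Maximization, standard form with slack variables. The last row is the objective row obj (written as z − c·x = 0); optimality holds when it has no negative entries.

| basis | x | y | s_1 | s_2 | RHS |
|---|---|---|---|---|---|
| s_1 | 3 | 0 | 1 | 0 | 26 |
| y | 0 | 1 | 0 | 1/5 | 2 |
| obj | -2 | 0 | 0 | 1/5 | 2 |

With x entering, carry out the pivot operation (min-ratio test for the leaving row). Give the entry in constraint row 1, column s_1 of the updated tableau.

Ratio test on column x — row 1: 26/3 = 26/3; row 2: entry 0 ≤ 0. Minimum is 26/3 at row 1 (s_1 leaves); pivot element 3.
Divide row 1 by 3; eliminate column x from the other rows.
In the new row 1, the s_1 entry is the old entry divided by the pivot: 1/3 = 1/3.

1/3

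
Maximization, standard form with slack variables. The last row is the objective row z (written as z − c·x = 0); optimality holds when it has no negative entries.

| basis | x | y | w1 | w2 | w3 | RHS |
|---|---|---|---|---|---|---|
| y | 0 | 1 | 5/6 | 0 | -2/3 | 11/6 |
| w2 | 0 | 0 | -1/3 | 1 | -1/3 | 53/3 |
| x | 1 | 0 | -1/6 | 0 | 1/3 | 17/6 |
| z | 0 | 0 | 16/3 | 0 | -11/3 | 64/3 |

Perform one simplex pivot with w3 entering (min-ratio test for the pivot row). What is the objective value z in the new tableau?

105/2

Ratio test on column w3 — row 1: entry -2/3 ≤ 0; row 2: entry -1/3 ≤ 0; row 3: (17/6)/(1/3) = 17/2. Minimum is 17/2 at row 3 (x leaves); pivot element 1/3.
Pivot on row 3; the z-row RHS becomes 64/3 − (-11/3)·(17/2) = 105/2.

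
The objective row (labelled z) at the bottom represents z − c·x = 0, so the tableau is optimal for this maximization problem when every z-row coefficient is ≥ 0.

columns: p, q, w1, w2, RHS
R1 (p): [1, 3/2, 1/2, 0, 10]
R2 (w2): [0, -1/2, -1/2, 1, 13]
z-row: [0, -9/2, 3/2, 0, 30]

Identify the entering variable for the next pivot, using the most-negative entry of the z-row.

Negative z-row entries: q: -9/2.
The most negative is -9/2 in column q, so q enters.

q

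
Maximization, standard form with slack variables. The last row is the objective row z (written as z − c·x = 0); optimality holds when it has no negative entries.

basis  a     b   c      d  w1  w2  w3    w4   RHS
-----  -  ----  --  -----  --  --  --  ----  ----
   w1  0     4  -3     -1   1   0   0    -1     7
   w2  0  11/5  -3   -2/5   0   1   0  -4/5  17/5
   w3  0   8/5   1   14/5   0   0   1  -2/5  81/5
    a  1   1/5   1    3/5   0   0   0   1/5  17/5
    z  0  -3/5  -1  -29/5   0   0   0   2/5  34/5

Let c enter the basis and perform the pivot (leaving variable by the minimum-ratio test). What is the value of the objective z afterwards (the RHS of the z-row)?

Ratio test on column c — row 1: entry -3 ≤ 0; row 2: entry -3 ≤ 0; row 3: (81/5)/1 = 81/5; row 4: (17/5)/1 = 17/5. Minimum is 17/5 at row 4 (a leaves); pivot element 1.
Pivot on row 4; the z-row RHS becomes 34/5 − (-1)·(17/5) = 51/5.

51/5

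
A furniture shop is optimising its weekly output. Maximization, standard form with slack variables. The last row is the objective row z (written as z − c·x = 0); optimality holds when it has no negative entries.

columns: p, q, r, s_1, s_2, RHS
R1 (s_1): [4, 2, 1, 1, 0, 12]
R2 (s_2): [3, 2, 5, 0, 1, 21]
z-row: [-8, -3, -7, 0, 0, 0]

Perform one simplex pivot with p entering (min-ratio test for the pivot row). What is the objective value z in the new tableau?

24

Ratio test on column p — row 1: 12/4 = 3; row 2: 21/3 = 7. Minimum is 3 at row 1 (s_1 leaves); pivot element 4.
Pivot on row 1; the z-row RHS becomes 0 − (-8)·3 = 24.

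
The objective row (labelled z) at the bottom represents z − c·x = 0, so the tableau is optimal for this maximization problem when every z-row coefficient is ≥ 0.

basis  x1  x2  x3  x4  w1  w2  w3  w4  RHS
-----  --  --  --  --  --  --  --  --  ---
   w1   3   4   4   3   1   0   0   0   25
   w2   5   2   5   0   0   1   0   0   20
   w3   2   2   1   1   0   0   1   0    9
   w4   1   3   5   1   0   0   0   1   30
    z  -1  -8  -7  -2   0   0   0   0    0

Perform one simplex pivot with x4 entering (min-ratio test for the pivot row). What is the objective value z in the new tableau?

50/3

Ratio test on column x4 — row 1: 25/3 = 25/3; row 2: entry 0 ≤ 0; row 3: 9/1 = 9; row 4: 30/1 = 30. Minimum is 25/3 at row 1 (w1 leaves); pivot element 3.
Pivot on row 1; the z-row RHS becomes 0 − (-2)·(25/3) = 50/3.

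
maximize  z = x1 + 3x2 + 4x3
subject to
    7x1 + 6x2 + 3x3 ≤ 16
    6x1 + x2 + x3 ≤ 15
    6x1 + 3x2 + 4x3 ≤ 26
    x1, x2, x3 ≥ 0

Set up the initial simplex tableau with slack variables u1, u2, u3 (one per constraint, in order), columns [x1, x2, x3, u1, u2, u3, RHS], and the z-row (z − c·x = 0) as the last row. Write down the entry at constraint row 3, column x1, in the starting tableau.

6

Constraint 3 has coefficient 6 on x1.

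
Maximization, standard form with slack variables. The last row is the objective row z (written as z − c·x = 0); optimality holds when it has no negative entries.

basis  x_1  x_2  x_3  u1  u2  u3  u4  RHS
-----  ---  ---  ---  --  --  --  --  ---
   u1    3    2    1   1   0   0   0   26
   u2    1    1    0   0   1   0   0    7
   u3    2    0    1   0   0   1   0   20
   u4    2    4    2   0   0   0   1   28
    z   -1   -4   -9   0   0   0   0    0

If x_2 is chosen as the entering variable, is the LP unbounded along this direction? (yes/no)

no

Column x_2 has positive entries in row(s) 1, 2, 4, so the ratio test bounds it — not unbounded.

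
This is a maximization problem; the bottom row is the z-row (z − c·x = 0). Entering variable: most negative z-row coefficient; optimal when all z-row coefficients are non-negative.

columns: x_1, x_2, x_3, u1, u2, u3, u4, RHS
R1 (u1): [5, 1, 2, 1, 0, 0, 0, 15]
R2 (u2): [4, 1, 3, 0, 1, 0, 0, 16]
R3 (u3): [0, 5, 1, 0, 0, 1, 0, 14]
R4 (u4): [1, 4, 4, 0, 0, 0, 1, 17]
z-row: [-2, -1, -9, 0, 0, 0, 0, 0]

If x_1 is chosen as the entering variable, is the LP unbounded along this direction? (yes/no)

Column x_1 has positive entries in row(s) 1, 2, 4, so the ratio test bounds it — not unbounded.

no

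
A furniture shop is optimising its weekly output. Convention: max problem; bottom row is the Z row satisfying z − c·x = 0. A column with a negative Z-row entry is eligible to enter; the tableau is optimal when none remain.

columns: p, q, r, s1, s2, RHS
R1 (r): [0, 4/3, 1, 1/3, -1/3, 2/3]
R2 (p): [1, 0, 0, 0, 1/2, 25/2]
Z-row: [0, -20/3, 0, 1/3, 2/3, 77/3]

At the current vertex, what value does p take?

p is basic (row 2); its value is the RHS of that row, 25/2.

25/2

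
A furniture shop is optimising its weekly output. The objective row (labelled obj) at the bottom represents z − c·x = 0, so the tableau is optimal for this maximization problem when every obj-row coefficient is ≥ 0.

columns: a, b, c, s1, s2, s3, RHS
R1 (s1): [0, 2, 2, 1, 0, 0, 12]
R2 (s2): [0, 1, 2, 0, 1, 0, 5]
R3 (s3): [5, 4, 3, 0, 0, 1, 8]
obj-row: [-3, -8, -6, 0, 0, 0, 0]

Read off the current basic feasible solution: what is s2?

s2 is basic (row 2); its value is the RHS of that row, 5.

5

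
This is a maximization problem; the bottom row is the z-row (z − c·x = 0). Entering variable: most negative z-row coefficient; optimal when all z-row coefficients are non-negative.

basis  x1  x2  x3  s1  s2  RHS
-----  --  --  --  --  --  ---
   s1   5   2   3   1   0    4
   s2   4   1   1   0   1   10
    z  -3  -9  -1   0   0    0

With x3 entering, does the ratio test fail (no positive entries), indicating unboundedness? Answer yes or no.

Column x3 has positive entries in row(s) 1, 2, so the ratio test bounds it — not unbounded.

no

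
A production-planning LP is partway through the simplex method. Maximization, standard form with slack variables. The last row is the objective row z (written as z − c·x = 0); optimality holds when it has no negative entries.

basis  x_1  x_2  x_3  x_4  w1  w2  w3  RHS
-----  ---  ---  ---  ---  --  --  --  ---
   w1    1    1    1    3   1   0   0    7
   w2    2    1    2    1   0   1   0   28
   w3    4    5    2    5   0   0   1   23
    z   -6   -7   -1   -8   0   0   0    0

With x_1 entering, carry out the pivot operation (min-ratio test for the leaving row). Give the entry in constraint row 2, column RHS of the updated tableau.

Ratio test on column x_1 — row 1: 7/1 = 7; row 2: 28/2 = 14; row 3: 23/4 = 23/4. Minimum is 23/4 at row 3 (w3 leaves); pivot element 4.
Divide row 3 by 4; eliminate column x_1 from the other rows.
Row 2 update in column RHS: 28 − 2·(23/4) = 33/2.

33/2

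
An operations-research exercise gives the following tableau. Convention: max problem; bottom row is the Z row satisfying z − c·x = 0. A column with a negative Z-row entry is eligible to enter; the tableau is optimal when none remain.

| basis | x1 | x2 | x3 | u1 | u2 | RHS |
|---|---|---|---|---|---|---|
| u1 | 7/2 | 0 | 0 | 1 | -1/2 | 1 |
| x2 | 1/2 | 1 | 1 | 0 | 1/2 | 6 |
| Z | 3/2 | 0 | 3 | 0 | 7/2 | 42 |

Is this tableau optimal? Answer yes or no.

yes

Every Z-row coefficient is ≥ 0, so the tableau is optimal.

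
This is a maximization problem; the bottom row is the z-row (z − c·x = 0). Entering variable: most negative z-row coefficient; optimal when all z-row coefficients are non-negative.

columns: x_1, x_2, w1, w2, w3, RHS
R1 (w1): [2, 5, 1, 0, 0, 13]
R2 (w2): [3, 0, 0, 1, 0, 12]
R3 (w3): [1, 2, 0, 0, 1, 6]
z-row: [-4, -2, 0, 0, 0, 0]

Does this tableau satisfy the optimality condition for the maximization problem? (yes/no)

no

The z-row has a negative entry -4 in column x_1, so it is not optimal.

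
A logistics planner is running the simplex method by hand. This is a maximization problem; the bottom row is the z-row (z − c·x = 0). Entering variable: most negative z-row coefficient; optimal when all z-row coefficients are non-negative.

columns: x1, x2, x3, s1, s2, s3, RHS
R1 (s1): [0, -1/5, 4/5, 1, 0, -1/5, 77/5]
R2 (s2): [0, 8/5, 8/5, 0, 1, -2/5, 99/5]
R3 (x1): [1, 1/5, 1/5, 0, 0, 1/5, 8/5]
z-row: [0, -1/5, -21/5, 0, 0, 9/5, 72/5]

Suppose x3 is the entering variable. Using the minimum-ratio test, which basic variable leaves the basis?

x1

Column x3 entries and ratios — s1: (77/5)/(4/5) = 77/4; s2: (99/5)/(8/5) = 99/8; x1: (8/5)/(1/5) = 8.
Smallest ratio is 8 in the row of x1, so x1 leaves.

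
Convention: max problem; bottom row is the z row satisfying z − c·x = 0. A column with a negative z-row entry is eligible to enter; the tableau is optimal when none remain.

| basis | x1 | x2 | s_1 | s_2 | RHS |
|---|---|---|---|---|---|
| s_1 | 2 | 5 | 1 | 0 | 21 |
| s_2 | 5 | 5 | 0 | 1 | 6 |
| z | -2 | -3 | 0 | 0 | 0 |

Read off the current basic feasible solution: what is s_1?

21

s_1 is basic (row 1); its value is the RHS of that row, 21.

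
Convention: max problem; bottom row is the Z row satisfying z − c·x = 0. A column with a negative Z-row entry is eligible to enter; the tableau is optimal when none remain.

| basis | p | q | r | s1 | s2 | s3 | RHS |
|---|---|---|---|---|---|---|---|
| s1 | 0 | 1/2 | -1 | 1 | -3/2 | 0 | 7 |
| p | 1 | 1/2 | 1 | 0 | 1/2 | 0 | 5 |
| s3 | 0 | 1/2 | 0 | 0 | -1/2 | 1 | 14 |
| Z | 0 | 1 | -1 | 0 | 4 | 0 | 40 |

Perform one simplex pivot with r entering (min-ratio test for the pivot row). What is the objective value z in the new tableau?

45

Ratio test on column r — row 1: entry -1 ≤ 0; row 2: 5/1 = 5; row 3: entry 0 ≤ 0. Minimum is 5 at row 2 (p leaves); pivot element 1.
Pivot on row 2; the Z-row RHS becomes 40 − (-1)·5 = 45.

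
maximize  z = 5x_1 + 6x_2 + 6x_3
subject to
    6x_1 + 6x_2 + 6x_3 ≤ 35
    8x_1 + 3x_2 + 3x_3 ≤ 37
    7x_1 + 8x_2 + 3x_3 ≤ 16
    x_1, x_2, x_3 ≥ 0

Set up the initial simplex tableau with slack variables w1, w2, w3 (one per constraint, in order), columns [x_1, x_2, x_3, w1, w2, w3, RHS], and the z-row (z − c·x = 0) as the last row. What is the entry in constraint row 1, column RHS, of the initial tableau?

35

The RHS of constraint 1 is b_1 = 35.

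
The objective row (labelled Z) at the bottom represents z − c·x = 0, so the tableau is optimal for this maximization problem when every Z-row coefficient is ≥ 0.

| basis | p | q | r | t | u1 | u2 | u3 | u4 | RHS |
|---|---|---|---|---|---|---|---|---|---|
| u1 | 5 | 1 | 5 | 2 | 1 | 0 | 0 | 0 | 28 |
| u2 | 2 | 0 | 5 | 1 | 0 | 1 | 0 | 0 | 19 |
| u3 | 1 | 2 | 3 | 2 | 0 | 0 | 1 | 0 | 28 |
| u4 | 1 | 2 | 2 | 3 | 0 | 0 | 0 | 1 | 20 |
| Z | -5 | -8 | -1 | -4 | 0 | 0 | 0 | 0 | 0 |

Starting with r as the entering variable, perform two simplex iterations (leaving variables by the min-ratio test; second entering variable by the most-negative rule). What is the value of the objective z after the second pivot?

Ratio test on column r — row 1: 28/5 = 28/5; row 2: 19/5 = 19/5; row 3: 28/3 = 28/3; row 4: 20/2 = 10. Minimum is 19/5 at row 2 (u2 leaves); pivot element 5.
Pivot on row 2; the Z-row RHS becomes 0 − (-1)·(19/5) = 19/5.
Next entering variable (most negative Z-row entry -8): q.
Ratio test on column q — row 1: 9/1 = 9; row 2: entry 0 ≤ 0; row 3: (83/5)/2 = 83/10; row 4: (62/5)/2 = 31/5. Minimum is 31/5 at row 4 (u4 leaves); pivot element 2.
After the second pivot the Z-row RHS is 19/5 − (-8)·(31/5) = 267/5.

267/5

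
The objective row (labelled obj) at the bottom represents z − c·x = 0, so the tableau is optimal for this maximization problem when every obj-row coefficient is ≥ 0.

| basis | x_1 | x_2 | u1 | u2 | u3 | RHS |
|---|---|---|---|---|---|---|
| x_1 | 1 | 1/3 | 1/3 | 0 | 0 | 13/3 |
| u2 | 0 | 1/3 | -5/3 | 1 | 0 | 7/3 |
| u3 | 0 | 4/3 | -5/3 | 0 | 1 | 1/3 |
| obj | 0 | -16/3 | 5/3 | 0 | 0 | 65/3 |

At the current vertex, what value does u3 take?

u3 is basic (row 3); its value is the RHS of that row, 1/3.

1/3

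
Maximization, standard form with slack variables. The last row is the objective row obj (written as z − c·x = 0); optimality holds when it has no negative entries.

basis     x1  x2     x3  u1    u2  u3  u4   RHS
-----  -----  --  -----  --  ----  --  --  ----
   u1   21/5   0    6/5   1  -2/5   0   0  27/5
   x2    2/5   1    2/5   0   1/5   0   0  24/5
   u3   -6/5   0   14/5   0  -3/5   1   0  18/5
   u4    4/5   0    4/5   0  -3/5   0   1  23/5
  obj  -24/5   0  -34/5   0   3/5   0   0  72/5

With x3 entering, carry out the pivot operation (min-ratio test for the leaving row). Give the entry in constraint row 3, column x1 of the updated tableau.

-3/7

Ratio test on column x3 — row 1: (27/5)/(6/5) = 9/2; row 2: (24/5)/(2/5) = 12; row 3: (18/5)/(14/5) = 9/7; row 4: (23/5)/(4/5) = 23/4. Minimum is 9/7 at row 3 (u3 leaves); pivot element 14/5.
Divide row 3 by 14/5; eliminate column x3 from the other rows.
In the new row 3, the x1 entry is the old entry divided by the pivot: (-6/5)/(14/5) = -3/7.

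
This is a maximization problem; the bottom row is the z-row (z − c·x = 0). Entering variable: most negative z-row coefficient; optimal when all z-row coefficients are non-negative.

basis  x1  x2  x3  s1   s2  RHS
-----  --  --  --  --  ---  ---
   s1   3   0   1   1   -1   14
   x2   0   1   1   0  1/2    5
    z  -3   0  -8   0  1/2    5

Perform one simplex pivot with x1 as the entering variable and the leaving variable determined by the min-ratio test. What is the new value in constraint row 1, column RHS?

14/3

Ratio test on column x1 — row 1: 14/3 = 14/3; row 2: entry 0 ≤ 0. Minimum is 14/3 at row 1 (s1 leaves); pivot element 3.
Divide row 1 by 3; eliminate column x1 from the other rows.
In the new row 1, the RHS entry is the old entry divided by the pivot: 14/3 = 14/3.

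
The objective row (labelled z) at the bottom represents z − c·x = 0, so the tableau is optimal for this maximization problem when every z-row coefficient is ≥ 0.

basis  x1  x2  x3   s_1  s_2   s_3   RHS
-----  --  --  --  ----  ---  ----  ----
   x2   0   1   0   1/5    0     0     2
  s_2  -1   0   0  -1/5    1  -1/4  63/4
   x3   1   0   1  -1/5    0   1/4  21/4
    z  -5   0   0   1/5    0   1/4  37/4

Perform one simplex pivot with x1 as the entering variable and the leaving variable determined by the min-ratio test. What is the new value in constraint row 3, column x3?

1

Ratio test on column x1 — row 1: entry 0 ≤ 0; row 2: entry -1 ≤ 0; row 3: (21/4)/1 = 21/4. Minimum is 21/4 at row 3 (x3 leaves); pivot element 1.
Divide row 3 by 1; eliminate column x1 from the other rows.
In the new row 3, the x3 entry is the old entry divided by the pivot: 1/1 = 1.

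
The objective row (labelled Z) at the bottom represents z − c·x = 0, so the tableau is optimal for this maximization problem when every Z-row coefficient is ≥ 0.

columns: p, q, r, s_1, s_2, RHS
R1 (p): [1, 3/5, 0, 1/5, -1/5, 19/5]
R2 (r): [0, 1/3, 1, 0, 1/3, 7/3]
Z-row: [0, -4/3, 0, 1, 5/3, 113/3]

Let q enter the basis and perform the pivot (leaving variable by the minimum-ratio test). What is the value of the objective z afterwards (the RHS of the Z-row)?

Ratio test on column q — row 1: (19/5)/(3/5) = 19/3; row 2: (7/3)/(1/3) = 7. Minimum is 19/3 at row 1 (p leaves); pivot element 3/5.
Pivot on row 1; the Z-row RHS becomes 113/3 − (-4/3)·(19/3) = 415/9.

415/9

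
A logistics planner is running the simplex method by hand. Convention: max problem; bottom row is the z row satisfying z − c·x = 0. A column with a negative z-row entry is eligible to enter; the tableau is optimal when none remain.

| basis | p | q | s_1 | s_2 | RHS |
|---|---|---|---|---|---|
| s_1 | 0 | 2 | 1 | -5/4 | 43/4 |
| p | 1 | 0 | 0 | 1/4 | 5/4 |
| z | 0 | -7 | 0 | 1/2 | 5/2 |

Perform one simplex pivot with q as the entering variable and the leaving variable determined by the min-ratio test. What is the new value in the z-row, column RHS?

Ratio test on column q — row 1: (43/4)/2 = 43/8; row 2: entry 0 ≤ 0. Minimum is 43/8 at row 1 (s_1 leaves); pivot element 2.
Divide row 1 by 2; eliminate column q from the other rows.
z-row update in column RHS: 5/2 − (-7)·(43/8) = 321/8.

321/8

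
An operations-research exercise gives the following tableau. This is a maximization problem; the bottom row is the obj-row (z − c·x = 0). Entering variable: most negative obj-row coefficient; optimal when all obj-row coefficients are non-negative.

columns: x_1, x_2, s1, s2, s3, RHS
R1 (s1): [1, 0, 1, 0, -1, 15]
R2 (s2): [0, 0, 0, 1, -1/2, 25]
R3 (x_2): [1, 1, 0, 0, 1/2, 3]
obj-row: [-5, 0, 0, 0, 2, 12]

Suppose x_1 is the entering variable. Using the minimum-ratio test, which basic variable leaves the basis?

Column x_1 entries and ratios — s1: 15/1 = 15; s2: 0 ≤ 0, skip; x_2: 3/1 = 3.
Smallest ratio is 3 in the row of x_2, so x_2 leaves.

x_2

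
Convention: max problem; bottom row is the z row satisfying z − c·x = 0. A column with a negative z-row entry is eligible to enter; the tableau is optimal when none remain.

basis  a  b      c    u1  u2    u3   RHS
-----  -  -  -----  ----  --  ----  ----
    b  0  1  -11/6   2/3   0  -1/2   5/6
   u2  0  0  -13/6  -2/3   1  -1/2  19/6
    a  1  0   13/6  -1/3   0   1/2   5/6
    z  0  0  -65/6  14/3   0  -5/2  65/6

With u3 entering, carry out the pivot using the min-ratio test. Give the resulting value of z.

15

Ratio test on column u3 — row 1: entry -1/2 ≤ 0; row 2: entry -1/2 ≤ 0; row 3: (5/6)/(1/2) = 5/3. Minimum is 5/3 at row 3 (a leaves); pivot element 1/2.
Pivot on row 3; the z-row RHS becomes 65/6 − (-5/2)·(5/3) = 15.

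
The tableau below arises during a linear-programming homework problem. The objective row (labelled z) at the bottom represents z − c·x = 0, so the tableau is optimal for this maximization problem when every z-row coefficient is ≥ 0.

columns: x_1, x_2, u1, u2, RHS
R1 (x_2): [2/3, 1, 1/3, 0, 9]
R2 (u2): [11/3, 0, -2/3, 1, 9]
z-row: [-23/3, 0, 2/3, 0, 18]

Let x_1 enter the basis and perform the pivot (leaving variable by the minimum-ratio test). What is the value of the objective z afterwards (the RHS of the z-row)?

Ratio test on column x_1 — row 1: 9/(2/3) = 27/2; row 2: 9/(11/3) = 27/11. Minimum is 27/11 at row 2 (u2 leaves); pivot element 11/3.
Pivot on row 2; the z-row RHS becomes 18 − (-23/3)·(27/11) = 405/11.

405/11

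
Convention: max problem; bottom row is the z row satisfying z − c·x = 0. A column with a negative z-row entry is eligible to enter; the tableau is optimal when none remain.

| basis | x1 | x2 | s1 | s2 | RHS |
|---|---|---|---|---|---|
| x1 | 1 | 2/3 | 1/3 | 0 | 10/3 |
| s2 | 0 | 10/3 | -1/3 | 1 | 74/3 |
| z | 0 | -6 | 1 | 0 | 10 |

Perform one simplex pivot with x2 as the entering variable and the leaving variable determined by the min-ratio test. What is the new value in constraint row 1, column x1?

Ratio test on column x2 — row 1: (10/3)/(2/3) = 5; row 2: (74/3)/(10/3) = 37/5. Minimum is 5 at row 1 (x1 leaves); pivot element 2/3.
Divide row 1 by 2/3; eliminate column x2 from the other rows.
In the new row 1, the x1 entry is the old entry divided by the pivot: 1/(2/3) = 3/2.

3/2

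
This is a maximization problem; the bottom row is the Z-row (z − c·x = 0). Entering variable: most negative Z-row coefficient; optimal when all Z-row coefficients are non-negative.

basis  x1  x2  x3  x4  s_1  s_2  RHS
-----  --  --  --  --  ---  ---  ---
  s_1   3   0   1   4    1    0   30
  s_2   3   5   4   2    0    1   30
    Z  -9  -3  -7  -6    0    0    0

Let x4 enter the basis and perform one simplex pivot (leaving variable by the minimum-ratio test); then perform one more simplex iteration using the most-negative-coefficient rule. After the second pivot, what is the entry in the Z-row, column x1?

-15/7

Ratio test on column x4 — row 1: 30/4 = 15/2; row 2: 30/2 = 15. Minimum is 15/2 at row 1 (s_1 leaves); pivot element 4.
Divide row 1 by 4; eliminate column x4 from the other rows.
Second iteration: most negative Z-row entry is -11/2 in column x3, so x3 enters.
Ratio test on column x3 — row 1: (15/2)/(1/4) = 30; row 2: 15/(7/2) = 30/7. Minimum is 30/7 at row 2 (s_2 leaves); pivot element 7/2.
Divide row 2 by 7/2; eliminate column x3 from the other rows.
After both pivots, the entry at the Z-row, column x1 is -15/7.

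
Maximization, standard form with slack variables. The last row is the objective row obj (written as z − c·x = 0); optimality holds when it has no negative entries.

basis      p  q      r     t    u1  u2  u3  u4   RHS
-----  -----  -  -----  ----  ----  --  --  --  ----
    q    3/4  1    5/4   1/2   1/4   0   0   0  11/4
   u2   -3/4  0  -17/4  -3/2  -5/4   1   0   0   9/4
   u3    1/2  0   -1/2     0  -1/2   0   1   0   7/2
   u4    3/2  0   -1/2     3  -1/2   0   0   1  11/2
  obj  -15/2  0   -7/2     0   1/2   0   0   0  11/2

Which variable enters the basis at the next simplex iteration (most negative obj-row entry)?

p

Negative obj-row entries: p: -15/2, r: -7/2.
The most negative is -15/2 in column p, so p enters.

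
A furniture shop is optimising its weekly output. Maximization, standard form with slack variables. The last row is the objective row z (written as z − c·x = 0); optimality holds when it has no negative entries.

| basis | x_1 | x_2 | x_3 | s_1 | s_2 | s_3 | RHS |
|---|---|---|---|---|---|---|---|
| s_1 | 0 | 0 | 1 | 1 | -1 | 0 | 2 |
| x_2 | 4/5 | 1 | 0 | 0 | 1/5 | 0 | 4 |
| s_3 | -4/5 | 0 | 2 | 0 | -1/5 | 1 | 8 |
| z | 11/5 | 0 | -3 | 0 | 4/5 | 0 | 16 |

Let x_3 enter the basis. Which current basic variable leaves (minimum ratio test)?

Column x_3 entries and ratios — s_1: 2/1 = 2; x_2: 0 ≤ 0, skip; s_3: 8/2 = 4.
Smallest ratio is 2 in the row of s_1, so s_1 leaves.

s_1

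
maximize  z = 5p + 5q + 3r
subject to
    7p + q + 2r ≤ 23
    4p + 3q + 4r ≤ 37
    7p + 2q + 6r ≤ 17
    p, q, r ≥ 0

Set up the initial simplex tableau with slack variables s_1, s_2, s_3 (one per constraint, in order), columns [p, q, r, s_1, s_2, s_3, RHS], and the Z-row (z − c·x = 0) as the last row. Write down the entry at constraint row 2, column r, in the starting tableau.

4

Constraint 2 has coefficient 4 on r.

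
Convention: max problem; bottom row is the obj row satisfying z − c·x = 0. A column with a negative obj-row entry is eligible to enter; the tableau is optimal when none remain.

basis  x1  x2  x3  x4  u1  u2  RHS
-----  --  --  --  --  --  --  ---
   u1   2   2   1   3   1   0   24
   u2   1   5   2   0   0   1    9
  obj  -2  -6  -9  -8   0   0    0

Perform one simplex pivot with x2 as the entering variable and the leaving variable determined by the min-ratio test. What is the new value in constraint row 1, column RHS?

Ratio test on column x2 — row 1: 24/2 = 12; row 2: 9/5 = 9/5. Minimum is 9/5 at row 2 (u2 leaves); pivot element 5.
Divide row 2 by 5; eliminate column x2 from the other rows.
Row 1 update in column RHS: 24 − 2·(9/5) = 102/5.

102/5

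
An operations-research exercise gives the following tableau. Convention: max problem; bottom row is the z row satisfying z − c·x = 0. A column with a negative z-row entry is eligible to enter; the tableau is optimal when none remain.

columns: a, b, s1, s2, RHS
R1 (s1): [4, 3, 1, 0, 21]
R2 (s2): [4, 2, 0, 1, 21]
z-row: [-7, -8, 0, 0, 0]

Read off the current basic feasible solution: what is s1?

21

s1 is basic (row 1); its value is the RHS of that row, 21.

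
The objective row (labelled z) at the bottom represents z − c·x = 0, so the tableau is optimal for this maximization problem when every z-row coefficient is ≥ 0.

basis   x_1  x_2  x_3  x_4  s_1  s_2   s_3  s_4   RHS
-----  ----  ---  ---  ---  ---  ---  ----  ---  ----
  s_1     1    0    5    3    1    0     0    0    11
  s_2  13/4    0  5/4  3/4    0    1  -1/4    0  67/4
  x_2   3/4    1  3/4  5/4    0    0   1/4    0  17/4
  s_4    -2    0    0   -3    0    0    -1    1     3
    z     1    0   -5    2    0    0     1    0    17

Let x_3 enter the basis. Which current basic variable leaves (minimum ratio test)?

Column x_3 entries and ratios — s_1: 11/5 = 11/5; s_2: (67/4)/(5/4) = 67/5; x_2: (17/4)/(3/4) = 17/3; s_4: 0 ≤ 0, skip.
Smallest ratio is 11/5 in the row of s_1, so s_1 leaves.

s_1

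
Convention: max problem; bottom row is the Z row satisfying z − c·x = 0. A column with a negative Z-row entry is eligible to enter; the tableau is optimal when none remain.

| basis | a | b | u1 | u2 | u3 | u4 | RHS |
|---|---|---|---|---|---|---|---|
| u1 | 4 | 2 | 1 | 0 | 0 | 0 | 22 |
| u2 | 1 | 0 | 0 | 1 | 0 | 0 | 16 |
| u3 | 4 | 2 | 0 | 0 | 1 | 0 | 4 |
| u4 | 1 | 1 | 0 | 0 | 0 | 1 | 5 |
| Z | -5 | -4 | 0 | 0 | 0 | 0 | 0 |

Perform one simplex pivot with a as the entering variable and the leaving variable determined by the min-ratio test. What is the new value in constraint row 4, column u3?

-1/4

Ratio test on column a — row 1: 22/4 = 11/2; row 2: 16/1 = 16; row 3: 4/4 = 1; row 4: 5/1 = 5. Minimum is 1 at row 3 (u3 leaves); pivot element 4.
Divide row 3 by 4; eliminate column a from the other rows.
Row 4 update in column u3: 0 − 1·(1/4) = -1/4.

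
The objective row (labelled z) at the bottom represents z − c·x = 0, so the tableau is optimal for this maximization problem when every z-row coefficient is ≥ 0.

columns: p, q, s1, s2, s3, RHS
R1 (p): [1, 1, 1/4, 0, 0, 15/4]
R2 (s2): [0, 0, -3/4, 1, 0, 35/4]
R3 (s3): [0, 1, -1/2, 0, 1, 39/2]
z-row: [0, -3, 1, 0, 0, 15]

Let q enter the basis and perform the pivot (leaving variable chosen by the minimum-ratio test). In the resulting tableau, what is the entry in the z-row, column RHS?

Ratio test on column q — row 1: (15/4)/1 = 15/4; row 2: entry 0 ≤ 0; row 3: (39/2)/1 = 39/2. Minimum is 15/4 at row 1 (p leaves); pivot element 1.
Divide row 1 by 1; eliminate column q from the other rows.
z-row update in column RHS: 15 − (-3)·(15/4) = 105/4.

105/4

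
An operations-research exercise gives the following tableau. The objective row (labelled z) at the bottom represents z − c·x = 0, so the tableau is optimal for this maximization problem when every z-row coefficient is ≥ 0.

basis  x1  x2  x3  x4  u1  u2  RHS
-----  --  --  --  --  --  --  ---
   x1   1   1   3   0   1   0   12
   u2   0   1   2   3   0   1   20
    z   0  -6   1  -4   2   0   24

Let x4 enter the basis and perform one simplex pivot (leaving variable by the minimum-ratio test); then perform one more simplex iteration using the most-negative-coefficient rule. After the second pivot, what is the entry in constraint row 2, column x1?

-1/3

Ratio test on column x4 — row 1: entry 0 ≤ 0; row 2: 20/3 = 20/3. Minimum is 20/3 at row 2 (u2 leaves); pivot element 3.
Divide row 2 by 3; eliminate column x4 from the other rows.
Second iteration: most negative z-row entry is -14/3 in column x2, so x2 enters.
Ratio test on column x2 — row 1: 12/1 = 12; row 2: (20/3)/(1/3) = 20. Minimum is 12 at row 1 (x1 leaves); pivot element 1.
Divide row 1 by 1; eliminate column x2 from the other rows.
After both pivots, the entry at constraint row 2, column x1 is -1/3.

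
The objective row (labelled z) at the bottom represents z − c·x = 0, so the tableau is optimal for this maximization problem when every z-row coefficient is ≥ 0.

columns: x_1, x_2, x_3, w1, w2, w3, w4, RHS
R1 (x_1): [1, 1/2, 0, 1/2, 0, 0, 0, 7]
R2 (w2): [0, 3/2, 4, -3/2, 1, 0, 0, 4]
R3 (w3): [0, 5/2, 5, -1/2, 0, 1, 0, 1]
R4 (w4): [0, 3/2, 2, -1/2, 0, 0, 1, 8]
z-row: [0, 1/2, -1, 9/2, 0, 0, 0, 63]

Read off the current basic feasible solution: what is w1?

w1 is not in the basis, so in the current basic feasible solution w1 = 0.

0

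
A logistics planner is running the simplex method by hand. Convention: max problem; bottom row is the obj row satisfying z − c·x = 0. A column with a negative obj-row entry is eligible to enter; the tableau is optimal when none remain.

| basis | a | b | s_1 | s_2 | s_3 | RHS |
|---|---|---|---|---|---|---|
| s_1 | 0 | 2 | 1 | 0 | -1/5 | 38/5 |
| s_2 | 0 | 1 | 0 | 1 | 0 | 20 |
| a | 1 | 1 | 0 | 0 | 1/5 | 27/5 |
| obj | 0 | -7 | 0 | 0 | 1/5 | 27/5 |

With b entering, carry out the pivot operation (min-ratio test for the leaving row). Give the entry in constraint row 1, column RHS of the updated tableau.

Ratio test on column b — row 1: (38/5)/2 = 19/5; row 2: 20/1 = 20; row 3: (27/5)/1 = 27/5. Minimum is 19/5 at row 1 (s_1 leaves); pivot element 2.
Divide row 1 by 2; eliminate column b from the other rows.
In the new row 1, the RHS entry is the old entry divided by the pivot: (38/5)/2 = 19/5.

19/5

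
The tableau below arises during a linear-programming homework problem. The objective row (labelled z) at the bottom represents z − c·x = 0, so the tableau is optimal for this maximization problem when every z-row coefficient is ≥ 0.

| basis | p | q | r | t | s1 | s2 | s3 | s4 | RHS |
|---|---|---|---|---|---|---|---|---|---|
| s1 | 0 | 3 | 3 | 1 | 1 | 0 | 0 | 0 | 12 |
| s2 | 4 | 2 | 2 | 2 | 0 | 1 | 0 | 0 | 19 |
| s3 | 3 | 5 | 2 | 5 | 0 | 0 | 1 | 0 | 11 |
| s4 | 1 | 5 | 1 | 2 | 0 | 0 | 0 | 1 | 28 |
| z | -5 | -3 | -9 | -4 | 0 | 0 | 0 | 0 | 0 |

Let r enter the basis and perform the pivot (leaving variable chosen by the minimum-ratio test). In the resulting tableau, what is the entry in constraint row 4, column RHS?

Ratio test on column r — row 1: 12/3 = 4; row 2: 19/2 = 19/2; row 3: 11/2 = 11/2; row 4: 28/1 = 28. Minimum is 4 at row 1 (s1 leaves); pivot element 3.
Divide row 1 by 3; eliminate column r from the other rows.
Row 4 update in column RHS: 28 − 1·4 = 24.

24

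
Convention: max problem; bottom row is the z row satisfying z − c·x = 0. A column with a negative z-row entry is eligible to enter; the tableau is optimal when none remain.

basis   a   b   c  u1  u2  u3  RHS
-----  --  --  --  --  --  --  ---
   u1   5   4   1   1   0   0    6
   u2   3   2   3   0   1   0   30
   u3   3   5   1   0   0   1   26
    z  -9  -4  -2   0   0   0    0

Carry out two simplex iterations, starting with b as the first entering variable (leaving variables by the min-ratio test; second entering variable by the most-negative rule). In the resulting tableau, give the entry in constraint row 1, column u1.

1/5

Ratio test on column b — row 1: 6/4 = 3/2; row 2: 30/2 = 15; row 3: 26/5 = 26/5. Minimum is 3/2 at row 1 (u1 leaves); pivot element 4.
Divide row 1 by 4; eliminate column b from the other rows.
Second iteration: most negative z-row entry is -4 in column a, so a enters.
Ratio test on column a — row 1: (3/2)/(5/4) = 6/5; row 2: 27/(1/2) = 54; row 3: entry -13/4 ≤ 0. Minimum is 6/5 at row 1 (b leaves); pivot element 5/4.
Divide row 1 by 5/4; eliminate column a from the other rows.
After both pivots, the entry at constraint row 1, column u1 is 1/5.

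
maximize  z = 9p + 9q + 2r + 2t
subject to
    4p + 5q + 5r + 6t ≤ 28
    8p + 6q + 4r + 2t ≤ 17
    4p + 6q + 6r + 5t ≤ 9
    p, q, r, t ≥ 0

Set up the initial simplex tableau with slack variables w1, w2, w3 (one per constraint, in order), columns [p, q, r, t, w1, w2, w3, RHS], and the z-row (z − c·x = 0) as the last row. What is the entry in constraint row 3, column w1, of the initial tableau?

0

Slack w1 belongs to constraint 1; its column is the unit vector e_1, so the entry in row 3 is 0.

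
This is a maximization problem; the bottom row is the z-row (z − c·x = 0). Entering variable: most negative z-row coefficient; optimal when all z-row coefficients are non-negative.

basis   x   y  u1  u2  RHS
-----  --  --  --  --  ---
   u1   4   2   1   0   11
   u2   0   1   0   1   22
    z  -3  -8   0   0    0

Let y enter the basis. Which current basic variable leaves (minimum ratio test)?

Column y entries and ratios — u1: 11/2 = 11/2; u2: 22/1 = 22.
Smallest ratio is 11/2 in the row of u1, so u1 leaves.

u1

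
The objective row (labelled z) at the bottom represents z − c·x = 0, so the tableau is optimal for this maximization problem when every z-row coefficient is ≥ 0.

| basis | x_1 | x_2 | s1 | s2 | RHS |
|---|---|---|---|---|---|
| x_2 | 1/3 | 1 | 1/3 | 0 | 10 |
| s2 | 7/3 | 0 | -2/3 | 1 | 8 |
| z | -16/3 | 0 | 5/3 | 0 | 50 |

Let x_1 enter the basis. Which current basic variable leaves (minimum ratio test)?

s2

Column x_1 entries and ratios — x_2: 10/(1/3) = 30; s2: 8/(7/3) = 24/7.
Smallest ratio is 24/7 in the row of s2, so s2 leaves.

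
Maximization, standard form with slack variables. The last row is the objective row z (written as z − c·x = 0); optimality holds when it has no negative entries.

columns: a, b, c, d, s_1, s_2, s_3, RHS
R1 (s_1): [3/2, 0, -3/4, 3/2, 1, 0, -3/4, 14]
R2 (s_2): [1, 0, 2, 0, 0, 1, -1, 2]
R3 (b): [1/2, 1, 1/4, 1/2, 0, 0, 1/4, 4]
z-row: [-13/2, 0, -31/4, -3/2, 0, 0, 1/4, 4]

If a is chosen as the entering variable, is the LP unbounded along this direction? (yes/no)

Column a has positive entries in row(s) 1, 2, 3, so the ratio test bounds it — not unbounded.

no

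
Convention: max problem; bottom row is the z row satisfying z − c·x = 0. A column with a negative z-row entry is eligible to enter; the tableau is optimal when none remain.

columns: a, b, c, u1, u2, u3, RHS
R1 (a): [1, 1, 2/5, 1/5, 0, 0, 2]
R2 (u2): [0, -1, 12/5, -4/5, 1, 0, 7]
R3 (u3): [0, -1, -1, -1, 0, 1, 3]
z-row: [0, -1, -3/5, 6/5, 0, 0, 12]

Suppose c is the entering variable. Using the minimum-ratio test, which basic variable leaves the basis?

Column c entries and ratios — a: 2/(2/5) = 5; u2: 7/(12/5) = 35/12; u3: -1 ≤ 0, skip.
Smallest ratio is 35/12 in the row of u2, so u2 leaves.

u2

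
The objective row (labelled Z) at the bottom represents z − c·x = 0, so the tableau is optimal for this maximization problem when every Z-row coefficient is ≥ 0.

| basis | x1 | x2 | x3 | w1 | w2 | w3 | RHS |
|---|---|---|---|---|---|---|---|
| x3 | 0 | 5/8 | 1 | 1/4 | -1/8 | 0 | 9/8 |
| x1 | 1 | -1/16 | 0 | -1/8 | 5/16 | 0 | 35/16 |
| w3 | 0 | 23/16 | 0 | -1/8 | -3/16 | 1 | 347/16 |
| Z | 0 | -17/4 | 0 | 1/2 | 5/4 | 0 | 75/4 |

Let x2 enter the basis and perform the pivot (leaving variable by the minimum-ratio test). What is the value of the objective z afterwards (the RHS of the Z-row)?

132/5

Ratio test on column x2 — row 1: (9/8)/(5/8) = 9/5; row 2: entry -1/16 ≤ 0; row 3: (347/16)/(23/16) = 347/23. Minimum is 9/5 at row 1 (x3 leaves); pivot element 5/8.
Pivot on row 1; the Z-row RHS becomes 75/4 − (-17/4)·(9/5) = 132/5.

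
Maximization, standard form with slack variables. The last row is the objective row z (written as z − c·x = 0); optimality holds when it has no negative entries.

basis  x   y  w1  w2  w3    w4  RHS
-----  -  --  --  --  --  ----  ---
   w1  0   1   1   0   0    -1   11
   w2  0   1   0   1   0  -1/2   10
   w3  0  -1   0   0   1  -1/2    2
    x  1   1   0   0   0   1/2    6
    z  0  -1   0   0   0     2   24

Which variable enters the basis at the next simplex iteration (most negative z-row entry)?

Negative z-row entries: y: -1.
The most negative is -1 in column y, so y enters.

y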